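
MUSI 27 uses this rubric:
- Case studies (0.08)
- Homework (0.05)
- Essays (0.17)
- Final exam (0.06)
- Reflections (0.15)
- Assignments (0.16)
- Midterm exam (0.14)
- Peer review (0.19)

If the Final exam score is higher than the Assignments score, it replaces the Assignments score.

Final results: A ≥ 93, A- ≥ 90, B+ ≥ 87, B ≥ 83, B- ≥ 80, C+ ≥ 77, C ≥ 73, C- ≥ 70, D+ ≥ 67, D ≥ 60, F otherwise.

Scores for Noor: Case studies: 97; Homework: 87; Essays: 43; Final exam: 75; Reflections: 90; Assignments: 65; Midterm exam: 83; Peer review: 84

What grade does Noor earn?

Final exam (75) > Assignments (65), so Assignments counts as 75.
Weighted total:
  Case studies 97 × 0.08 = 7.76
  Homework 87 × 0.05 = 4.35
  Essays 43 × 0.17 = 7.31
  Final exam 75 × 0.06 = 4.5
  Reflections 90 × 0.15 = 13.5
  Assignments 75 × 0.16 = 12
  Midterm exam 83 × 0.14 = 11.62
  Peer review 84 × 0.19 = 15.96
Sum = 77
77 is ≥ 77 and < 80 → C+

C+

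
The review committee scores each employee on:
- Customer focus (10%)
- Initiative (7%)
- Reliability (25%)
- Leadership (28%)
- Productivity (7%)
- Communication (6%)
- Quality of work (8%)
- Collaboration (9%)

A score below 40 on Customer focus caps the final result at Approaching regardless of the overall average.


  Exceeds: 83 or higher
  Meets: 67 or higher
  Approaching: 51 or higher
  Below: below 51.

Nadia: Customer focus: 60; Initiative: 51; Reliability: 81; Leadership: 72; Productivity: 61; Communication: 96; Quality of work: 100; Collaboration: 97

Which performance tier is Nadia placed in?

Meets

Customer focus score 60 ≥ 40: minimum met.
Weighted total:
  Customer focus 60 × 0.1 = 6
  Initiative 51 × 0.07 = 3.57
  Reliability 81 × 0.25 = 20.25
  Leadership 72 × 0.28 = 20.16
  Productivity 61 × 0.07 = 4.27
  Communication 96 × 0.06 = 5.76
  Quality of work 100 × 0.08 = 8
  Collaboration 97 × 0.09 = 8.73
Sum = 76.74
76.74 is ≥ 67 and < 83 → Meets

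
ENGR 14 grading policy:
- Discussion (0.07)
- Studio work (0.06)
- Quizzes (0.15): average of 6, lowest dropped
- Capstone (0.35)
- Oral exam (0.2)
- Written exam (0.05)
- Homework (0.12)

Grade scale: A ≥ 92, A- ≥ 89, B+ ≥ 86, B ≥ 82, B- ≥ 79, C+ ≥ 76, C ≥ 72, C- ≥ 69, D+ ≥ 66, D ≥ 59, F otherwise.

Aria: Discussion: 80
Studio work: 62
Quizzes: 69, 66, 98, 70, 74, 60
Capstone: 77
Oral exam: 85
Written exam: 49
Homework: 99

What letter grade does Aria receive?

C+

Quizzes: drop 60 → average of remaining 5 = 377/5 = 75.4
Weighted total:
  Discussion 80 × 0.07 = 5.6
  Studio work 62 × 0.06 = 3.72
  Quizzes 75.4 × 0.15 = 11.31
  Capstone 77 × 0.35 = 26.95
  Oral exam 85 × 0.2 = 17
  Written exam 49 × 0.05 = 2.45
  Homework 99 × 0.12 = 11.88
Sum = 78.91
78.91 is ≥ 76 and < 79 → C+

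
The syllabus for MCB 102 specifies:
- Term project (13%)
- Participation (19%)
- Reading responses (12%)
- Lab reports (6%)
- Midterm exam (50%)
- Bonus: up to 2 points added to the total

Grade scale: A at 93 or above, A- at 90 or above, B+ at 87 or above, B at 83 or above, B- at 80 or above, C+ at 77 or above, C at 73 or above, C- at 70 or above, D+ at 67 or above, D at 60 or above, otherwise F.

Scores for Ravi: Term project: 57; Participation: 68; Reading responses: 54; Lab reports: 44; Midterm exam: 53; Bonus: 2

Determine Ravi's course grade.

F

Weighted total:
  Term project 57 × 0.13 = 7.41
  Participation 68 × 0.19 = 12.92
  Reading responses 54 × 0.12 = 6.48
  Lab reports 44 × 0.06 = 2.64
  Midterm exam 53 × 0.5 = 26.5
Sum = 55.95
Bonus: 55.95 + 2 = 57.95
57.95 < 60 → F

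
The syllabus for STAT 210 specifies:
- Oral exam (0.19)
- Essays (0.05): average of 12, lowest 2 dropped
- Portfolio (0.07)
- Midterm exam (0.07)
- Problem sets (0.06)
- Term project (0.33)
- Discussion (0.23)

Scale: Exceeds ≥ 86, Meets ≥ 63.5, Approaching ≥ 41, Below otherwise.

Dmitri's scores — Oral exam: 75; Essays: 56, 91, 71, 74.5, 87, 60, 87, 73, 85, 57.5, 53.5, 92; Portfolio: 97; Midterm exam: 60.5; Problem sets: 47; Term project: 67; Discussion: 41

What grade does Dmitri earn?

Essays: drop 53.5, 56 → average of remaining 10 = 778/10 = 77.8
Weighted total:
  Oral exam 75 × 0.19 = 14.25
  Essays 77.8 × 0.05 = 3.89
  Portfolio 97 × 0.07 = 6.79
  Midterm exam 60.5 × 0.07 = 4.235
  Problem sets 47 × 0.06 = 2.82
  Term project 67 × 0.33 = 22.11
  Discussion 41 × 0.23 = 9.43
Sum = 63.525
63.525 is ≥ 63.5 and < 86 → Meets

Meets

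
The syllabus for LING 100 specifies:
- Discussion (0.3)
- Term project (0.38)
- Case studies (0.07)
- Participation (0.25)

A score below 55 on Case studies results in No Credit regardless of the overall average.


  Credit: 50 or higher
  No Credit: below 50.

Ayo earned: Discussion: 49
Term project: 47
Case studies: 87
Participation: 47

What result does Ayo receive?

Case studies score 87 ≥ 55: minimum met.
Weighted total:
  Discussion 49 × 0.3 = 14.7
  Term project 47 × 0.38 = 17.86
  Case studies 87 × 0.07 = 6.09
  Participation 47 × 0.25 = 11.75
Sum = 50.4
50.4 ≥ 50 → Credit

Credit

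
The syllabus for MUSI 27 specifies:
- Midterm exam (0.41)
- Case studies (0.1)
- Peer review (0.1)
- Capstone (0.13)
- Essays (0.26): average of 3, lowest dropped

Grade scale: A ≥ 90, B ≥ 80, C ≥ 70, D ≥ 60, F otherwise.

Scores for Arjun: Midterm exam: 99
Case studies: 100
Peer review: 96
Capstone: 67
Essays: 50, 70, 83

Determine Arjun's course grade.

Essays: drop 50 → average of remaining 2 = 153/2 = 76.5
Weighted total:
  Midterm exam 99 × 0.41 = 40.59
  Case studies 100 × 0.1 = 10
  Peer review 96 × 0.1 = 9.6
  Capstone 67 × 0.13 = 8.71
  Essays 76.5 × 0.26 = 19.89
Sum = 88.79
88.79 is ≥ 80 and < 90 → B

B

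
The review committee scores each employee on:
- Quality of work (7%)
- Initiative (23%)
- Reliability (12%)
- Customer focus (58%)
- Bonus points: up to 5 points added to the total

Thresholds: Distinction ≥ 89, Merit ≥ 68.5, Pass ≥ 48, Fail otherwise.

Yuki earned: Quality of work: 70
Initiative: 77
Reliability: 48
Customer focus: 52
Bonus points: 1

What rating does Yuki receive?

Weighted total:
  Quality of work 70 × 0.07 = 4.9
  Initiative 77 × 0.23 = 17.71
  Reliability 48 × 0.12 = 5.76
  Customer focus 52 × 0.58 = 30.16
Sum = 58.53
Bonus points: 58.53 + 1 = 59.53
59.53 is ≥ 48 and < 68.5 → Pass

Pass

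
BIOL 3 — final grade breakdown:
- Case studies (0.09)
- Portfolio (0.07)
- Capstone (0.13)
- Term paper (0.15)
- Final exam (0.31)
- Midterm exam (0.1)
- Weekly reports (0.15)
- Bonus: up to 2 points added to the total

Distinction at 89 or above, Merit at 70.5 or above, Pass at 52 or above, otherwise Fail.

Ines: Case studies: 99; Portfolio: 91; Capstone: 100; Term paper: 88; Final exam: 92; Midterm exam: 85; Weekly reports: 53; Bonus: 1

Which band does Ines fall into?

Merit

Weighted total:
  Case studies 99 × 0.09 = 8.91
  Portfolio 91 × 0.07 = 6.37
  Capstone 100 × 0.13 = 13
  Term paper 88 × 0.15 = 13.2
  Final exam 92 × 0.31 = 28.52
  Midterm exam 85 × 0.1 = 8.5
  Weekly reports 53 × 0.15 = 7.95
Sum = 86.45
Bonus: 86.45 + 1 = 87.45
87.45 is ≥ 70.5 and < 89 → Merit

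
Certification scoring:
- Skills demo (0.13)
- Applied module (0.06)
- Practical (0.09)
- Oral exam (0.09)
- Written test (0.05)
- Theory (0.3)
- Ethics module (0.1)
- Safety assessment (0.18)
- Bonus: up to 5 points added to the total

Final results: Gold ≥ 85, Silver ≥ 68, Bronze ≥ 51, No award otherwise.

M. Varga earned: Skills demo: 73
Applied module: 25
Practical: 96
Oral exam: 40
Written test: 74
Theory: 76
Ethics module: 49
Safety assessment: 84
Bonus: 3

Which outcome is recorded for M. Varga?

Weighted total:
  Skills demo 73 × 0.13 = 9.49
  Applied module 25 × 0.06 = 1.5
  Practical 96 × 0.09 = 8.64
  Oral exam 40 × 0.09 = 3.6
  Written test 74 × 0.05 = 3.7
  Theory 76 × 0.3 = 22.8
  Ethics module 49 × 0.1 = 4.9
  Safety assessment 84 × 0.18 = 15.12
Sum = 69.75
Bonus: 69.75 + 3 = 72.75
72.75 is ≥ 68 and < 85 → Silver

Silver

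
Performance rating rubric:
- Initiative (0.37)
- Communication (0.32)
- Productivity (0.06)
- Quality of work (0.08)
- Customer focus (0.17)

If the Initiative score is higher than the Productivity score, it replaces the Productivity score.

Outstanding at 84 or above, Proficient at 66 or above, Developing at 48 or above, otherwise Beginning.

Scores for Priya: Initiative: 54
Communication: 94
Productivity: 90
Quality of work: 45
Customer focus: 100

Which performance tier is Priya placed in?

Proficient

Initiative (54) ≤ Productivity (90), so Productivity stays at 90.
Weighted total:
  Initiative 54 × 0.37 = 19.98
  Communication 94 × 0.32 = 30.08
  Productivity 90 × 0.06 = 5.4
  Quality of work 45 × 0.08 = 3.6
  Customer focus 100 × 0.17 = 17
Sum = 76.06
76.06 is ≥ 66 and < 84 → Proficient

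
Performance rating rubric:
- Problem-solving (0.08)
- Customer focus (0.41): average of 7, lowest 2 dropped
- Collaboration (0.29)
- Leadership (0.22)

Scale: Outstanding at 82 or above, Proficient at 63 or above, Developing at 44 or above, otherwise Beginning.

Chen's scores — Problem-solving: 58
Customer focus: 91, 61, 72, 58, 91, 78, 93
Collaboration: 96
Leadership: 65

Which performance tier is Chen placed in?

Proficient

Customer focus: drop 58, 61 → average of remaining 5 = 425/5 = 85
Weighted total:
  Problem-solving 58 × 0.08 = 4.64
  Customer focus 85 × 0.41 = 34.85
  Collaboration 96 × 0.29 = 27.84
  Leadership 65 × 0.22 = 14.3
Sum = 81.63
81.63 is ≥ 63 and < 82 → Proficient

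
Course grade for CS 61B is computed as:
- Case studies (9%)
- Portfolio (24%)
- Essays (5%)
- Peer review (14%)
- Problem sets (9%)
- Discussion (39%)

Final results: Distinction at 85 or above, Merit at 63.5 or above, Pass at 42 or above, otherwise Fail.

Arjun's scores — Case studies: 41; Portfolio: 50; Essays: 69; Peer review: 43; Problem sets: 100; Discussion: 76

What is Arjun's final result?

Merit

Weighted total:
  Case studies 41 × 0.09 = 3.69
  Portfolio 50 × 0.24 = 12
  Essays 69 × 0.05 = 3.45
  Peer review 43 × 0.14 = 6.02
  Problem sets 100 × 0.09 = 9
  Discussion 76 × 0.39 = 29.64
Sum = 63.8
63.8 is ≥ 63.5 and < 85 → Merit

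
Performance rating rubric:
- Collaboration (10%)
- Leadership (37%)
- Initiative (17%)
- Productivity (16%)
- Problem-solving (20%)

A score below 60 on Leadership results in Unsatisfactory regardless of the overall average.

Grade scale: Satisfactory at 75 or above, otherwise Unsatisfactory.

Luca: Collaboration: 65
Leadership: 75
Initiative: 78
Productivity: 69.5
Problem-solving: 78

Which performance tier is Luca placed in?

Unsatisfactory

Leadership score 75 ≥ 60: minimum met.
Weighted total:
  Collaboration 65 × 0.1 = 6.5
  Leadership 75 × 0.37 = 27.75
  Initiative 78 × 0.17 = 13.26
  Productivity 69.5 × 0.16 = 11.12
  Problem-solving 78 × 0.2 = 15.6
Sum = 74.23
74.23 < 75 → Unsatisfactory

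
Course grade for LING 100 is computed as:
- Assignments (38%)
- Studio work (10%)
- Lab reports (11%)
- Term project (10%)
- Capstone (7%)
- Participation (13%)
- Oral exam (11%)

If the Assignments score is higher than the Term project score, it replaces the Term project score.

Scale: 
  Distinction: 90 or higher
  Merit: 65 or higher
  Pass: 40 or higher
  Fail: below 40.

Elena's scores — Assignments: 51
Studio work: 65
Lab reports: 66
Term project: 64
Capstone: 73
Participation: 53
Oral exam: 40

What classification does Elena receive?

Assignments (51) ≤ Term project (64), so Term project stays at 64.
Weighted total:
  Assignments 51 × 0.38 = 19.38
  Studio work 65 × 0.1 = 6.5
  Lab reports 66 × 0.11 = 7.26
  Term project 64 × 0.1 = 6.4
  Capstone 73 × 0.07 = 5.11
  Participation 53 × 0.13 = 6.89
  Oral exam 40 × 0.11 = 4.4
Sum = 55.94
55.94 is ≥ 40 and < 65 → Pass

Pass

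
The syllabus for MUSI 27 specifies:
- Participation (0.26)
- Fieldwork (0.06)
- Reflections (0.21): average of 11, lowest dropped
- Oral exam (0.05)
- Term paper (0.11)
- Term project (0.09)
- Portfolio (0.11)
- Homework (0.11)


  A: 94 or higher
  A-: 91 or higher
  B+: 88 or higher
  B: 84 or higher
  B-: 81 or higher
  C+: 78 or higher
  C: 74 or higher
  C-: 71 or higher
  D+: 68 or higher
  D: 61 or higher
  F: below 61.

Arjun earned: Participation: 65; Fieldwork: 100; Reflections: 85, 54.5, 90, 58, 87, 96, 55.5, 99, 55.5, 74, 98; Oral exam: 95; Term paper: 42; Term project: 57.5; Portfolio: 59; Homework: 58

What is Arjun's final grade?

Reflections: drop 54.5 → average of remaining 10 = 798/10 = 79.8
Weighted total:
  Participation 65 × 0.26 = 16.9
  Fieldwork 100 × 0.06 = 6
  Reflections 79.8 × 0.21 = 16.758
  Oral exam 95 × 0.05 = 4.75
  Term paper 42 × 0.11 = 4.62
  Term project 57.5 × 0.09 = 5.175
  Portfolio 59 × 0.11 = 6.49
  Homework 58 × 0.11 = 6.38
Sum = 67.073
67.073 is ≥ 61 and < 68 → D

D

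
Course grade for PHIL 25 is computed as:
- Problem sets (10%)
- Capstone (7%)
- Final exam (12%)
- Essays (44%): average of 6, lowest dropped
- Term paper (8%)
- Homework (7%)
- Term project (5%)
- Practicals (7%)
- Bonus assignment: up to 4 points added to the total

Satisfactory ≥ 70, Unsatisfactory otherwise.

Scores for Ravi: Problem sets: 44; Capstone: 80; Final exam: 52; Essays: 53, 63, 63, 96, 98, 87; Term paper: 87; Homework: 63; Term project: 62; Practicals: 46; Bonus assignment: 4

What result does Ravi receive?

Essays: drop 53 → average of remaining 5 = 407/5 = 81.4
Weighted total:
  Problem sets 44 × 0.1 = 4.4
  Capstone 80 × 0.07 = 5.6
  Final exam 52 × 0.12 = 6.24
  Essays 81.4 × 0.44 = 35.816
  Term paper 87 × 0.08 = 6.96
  Homework 63 × 0.07 = 4.41
  Term project 62 × 0.05 = 3.1
  Practicals 46 × 0.07 = 3.22
Sum = 69.746
Bonus assignment: 69.746 + 4 = 73.746
73.746 ≥ 70 → Satisfactory

Satisfactory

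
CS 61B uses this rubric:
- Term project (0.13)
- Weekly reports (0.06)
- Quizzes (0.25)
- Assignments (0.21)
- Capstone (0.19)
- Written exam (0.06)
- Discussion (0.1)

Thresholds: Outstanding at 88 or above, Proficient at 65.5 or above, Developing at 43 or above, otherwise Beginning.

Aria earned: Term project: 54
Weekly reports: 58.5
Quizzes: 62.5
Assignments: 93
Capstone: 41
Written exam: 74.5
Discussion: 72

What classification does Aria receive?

Developing

Weighted total:
  Term project 54 × 0.13 = 7.02
  Weekly reports 58.5 × 0.06 = 3.51
  Quizzes 62.5 × 0.25 = 15.625
  Assignments 93 × 0.21 = 19.53
  Capstone 41 × 0.19 = 7.79
  Written exam 74.5 × 0.06 = 4.47
  Discussion 72 × 0.1 = 7.2
Sum = 65.145
65.145 is ≥ 43 and < 65.5 → Developing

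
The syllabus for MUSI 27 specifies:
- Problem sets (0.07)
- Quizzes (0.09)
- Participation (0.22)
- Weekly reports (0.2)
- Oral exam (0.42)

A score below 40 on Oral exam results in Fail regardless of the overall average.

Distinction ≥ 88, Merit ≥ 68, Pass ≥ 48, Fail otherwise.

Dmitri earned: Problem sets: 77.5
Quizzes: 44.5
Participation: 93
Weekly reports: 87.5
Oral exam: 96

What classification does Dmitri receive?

Merit

Oral exam score 96 ≥ 40: minimum met.
Weighted total:
  Problem sets 77.5 × 0.07 = 5.425
  Quizzes 44.5 × 0.09 = 4.005
  Participation 93 × 0.22 = 20.46
  Weekly reports 87.5 × 0.2 = 17.5
  Oral exam 96 × 0.42 = 40.32
Sum = 87.71
87.71 is ≥ 68 and < 88 → Merit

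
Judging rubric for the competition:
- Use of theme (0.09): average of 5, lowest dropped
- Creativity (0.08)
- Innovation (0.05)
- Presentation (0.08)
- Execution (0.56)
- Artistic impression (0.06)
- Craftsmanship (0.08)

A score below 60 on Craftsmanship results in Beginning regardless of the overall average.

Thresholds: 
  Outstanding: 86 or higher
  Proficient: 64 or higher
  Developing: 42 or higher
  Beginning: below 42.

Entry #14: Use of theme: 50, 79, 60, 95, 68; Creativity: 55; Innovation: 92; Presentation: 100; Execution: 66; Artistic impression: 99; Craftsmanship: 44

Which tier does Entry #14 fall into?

Beginning

Use of theme: drop 50 → average of remaining 4 = 302/4 = 75.5
Craftsmanship score 44 < 60: minimum not met.
Weighted total:
  Use of theme 75.5 × 0.09 = 6.795
  Creativity 55 × 0.08 = 4.4
  Innovation 92 × 0.05 = 4.6
  Presentation 100 × 0.08 = 8
  Execution 66 × 0.56 = 36.96
  Artistic impression 99 × 0.06 = 5.94
  Craftsmanship 44 × 0.08 = 3.52
Sum = 70.215
Because the Craftsmanship minimum was not met, the result is Beginning.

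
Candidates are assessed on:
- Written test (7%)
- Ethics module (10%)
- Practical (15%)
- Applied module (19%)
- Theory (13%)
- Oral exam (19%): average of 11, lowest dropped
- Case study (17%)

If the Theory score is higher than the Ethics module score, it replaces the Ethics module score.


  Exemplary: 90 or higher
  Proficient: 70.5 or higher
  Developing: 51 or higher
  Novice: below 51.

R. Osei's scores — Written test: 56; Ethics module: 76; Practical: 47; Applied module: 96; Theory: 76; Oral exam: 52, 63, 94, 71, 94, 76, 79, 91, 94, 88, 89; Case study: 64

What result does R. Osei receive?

Proficient

Oral exam: drop 52 → average of remaining 10 = 839/10 = 83.9
Theory (76) ≤ Ethics module (76), so Ethics module stays at 76.
Weighted total:
  Written test 56 × 0.07 = 3.92
  Ethics module 76 × 0.1 = 7.6
  Practical 47 × 0.15 = 7.05
  Applied module 96 × 0.19 = 18.24
  Theory 76 × 0.13 = 9.88
  Oral exam 83.9 × 0.19 = 15.941
  Case study 64 × 0.17 = 10.88
Sum = 73.511
73.511 is ≥ 70.5 and < 90 → Proficient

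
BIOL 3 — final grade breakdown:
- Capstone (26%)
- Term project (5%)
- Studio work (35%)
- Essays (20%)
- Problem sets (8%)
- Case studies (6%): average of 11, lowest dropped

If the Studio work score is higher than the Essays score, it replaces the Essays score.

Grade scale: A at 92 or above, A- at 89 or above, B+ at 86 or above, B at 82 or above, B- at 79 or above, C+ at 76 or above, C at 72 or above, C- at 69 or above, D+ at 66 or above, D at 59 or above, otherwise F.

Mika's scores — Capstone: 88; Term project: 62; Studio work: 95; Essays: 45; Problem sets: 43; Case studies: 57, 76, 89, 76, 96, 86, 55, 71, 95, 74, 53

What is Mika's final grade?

B+

Case studies: drop 53 → average of remaining 10 = 775/10 = 77.5
Studio work (95) > Essays (45), so Essays counts as 95.
Weighted total:
  Capstone 88 × 0.26 = 22.88
  Term project 62 × 0.05 = 3.1
  Studio work 95 × 0.35 = 33.25
  Essays 95 × 0.2 = 19
  Problem sets 43 × 0.08 = 3.44
  Case studies 77.5 × 0.06 = 4.65
Sum = 86.32
86.32 is ≥ 86 and < 89 → B+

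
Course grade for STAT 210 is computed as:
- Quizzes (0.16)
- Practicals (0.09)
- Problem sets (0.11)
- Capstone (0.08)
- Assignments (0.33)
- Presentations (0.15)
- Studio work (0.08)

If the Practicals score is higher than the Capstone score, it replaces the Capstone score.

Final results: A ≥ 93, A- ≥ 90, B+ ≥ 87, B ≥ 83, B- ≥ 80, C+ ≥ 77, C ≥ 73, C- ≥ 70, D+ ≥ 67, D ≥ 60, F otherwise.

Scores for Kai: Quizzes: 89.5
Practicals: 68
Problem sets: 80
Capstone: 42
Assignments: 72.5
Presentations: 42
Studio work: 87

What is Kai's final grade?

C-

Practicals (68) > Capstone (42), so Capstone counts as 68.
Weighted total:
  Quizzes 89.5 × 0.16 = 14.32
  Practicals 68 × 0.09 = 6.12
  Problem sets 80 × 0.11 = 8.8
  Capstone 68 × 0.08 = 5.44
  Assignments 72.5 × 0.33 = 23.925
  Presentations 42 × 0.15 = 6.3
  Studio work 87 × 0.08 = 6.96
Sum = 71.865
71.865 is ≥ 70 and < 73 → C-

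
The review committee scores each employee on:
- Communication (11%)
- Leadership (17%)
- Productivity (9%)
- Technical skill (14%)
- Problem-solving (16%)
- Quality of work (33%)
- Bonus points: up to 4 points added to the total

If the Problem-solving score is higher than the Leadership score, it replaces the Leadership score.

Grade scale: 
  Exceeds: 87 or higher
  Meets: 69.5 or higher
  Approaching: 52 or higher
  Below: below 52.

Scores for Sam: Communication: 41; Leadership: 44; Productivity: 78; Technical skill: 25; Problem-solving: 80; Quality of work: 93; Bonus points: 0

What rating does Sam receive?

Meets

Problem-solving (80) > Leadership (44), so Leadership counts as 80.
Weighted total:
  Communication 41 × 0.11 = 4.51
  Leadership 80 × 0.17 = 13.6
  Productivity 78 × 0.09 = 7.02
  Technical skill 25 × 0.14 = 3.5
  Problem-solving 80 × 0.16 = 12.8
  Quality of work 93 × 0.33 = 30.69
Sum = 72.12
Bonus points: 72.12 + 0 = 72.12
72.12 is ≥ 69.5 and < 87 → Meets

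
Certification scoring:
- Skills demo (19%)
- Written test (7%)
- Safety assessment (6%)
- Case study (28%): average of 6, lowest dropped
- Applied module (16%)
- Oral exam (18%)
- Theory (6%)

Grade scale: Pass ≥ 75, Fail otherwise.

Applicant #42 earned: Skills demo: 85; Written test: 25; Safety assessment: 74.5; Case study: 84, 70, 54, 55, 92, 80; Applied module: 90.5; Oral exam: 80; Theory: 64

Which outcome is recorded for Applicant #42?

Pass

Case study: drop 54 → average of remaining 5 = 381/5 = 76.2
Weighted total:
  Skills demo 85 × 0.19 = 16.15
  Written test 25 × 0.07 = 1.75
  Safety assessment 74.5 × 0.06 = 4.47
  Case study 76.2 × 0.28 = 21.336
  Applied module 90.5 × 0.16 = 14.48
  Oral exam 80 × 0.18 = 14.4
  Theory 64 × 0.06 = 3.84
Sum = 76.426
76.426 ≥ 75 → Pass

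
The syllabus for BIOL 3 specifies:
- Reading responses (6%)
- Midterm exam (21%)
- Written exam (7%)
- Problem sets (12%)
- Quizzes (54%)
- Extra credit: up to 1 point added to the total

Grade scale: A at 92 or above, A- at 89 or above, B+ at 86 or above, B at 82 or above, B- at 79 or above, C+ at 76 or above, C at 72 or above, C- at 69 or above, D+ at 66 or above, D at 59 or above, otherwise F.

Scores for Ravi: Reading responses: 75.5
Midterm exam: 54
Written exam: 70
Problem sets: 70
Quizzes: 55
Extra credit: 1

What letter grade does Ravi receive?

Weighted total:
  Reading responses 75.5 × 0.06 = 4.53
  Midterm exam 54 × 0.21 = 11.34
  Written exam 70 × 0.07 = 4.9
  Problem sets 70 × 0.12 = 8.4
  Quizzes 55 × 0.54 = 29.7
Sum = 58.87
Extra credit: 58.87 + 1 = 59.87
59.87 is ≥ 59 and < 66 → D

D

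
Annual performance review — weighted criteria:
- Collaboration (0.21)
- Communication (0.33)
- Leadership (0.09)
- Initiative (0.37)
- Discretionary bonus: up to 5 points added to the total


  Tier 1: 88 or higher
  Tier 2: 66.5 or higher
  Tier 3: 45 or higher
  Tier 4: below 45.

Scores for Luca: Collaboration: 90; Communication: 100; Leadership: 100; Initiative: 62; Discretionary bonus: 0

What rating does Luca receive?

Weighted total:
  Collaboration 90 × 0.21 = 18.9
  Communication 100 × 0.33 = 33
  Leadership 100 × 0.09 = 9
  Initiative 62 × 0.37 = 22.94
Sum = 83.84
Discretionary bonus: 83.84 + 0 = 83.84
83.84 is ≥ 66.5 and < 88 → Tier 2

Tier 2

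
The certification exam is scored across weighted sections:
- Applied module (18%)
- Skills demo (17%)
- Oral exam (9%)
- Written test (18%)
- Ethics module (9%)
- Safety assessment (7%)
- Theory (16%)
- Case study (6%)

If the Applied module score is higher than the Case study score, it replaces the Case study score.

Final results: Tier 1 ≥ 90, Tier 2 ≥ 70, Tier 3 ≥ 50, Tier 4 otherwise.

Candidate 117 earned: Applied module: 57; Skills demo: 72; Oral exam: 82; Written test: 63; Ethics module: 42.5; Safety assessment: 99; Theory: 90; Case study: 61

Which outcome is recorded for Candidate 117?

Applied module (57) ≤ Case study (61), so Case study stays at 61.
Weighted total:
  Applied module 57 × 0.18 = 10.26
  Skills demo 72 × 0.17 = 12.24
  Oral exam 82 × 0.09 = 7.38
  Written test 63 × 0.18 = 11.34
  Ethics module 42.5 × 0.09 = 3.825
  Safety assessment 99 × 0.07 = 6.93
  Theory 90 × 0.16 = 14.4
  Case study 61 × 0.06 = 3.66
Sum = 70.035
70.035 is ≥ 70 and < 90 → Tier 2

Tier 2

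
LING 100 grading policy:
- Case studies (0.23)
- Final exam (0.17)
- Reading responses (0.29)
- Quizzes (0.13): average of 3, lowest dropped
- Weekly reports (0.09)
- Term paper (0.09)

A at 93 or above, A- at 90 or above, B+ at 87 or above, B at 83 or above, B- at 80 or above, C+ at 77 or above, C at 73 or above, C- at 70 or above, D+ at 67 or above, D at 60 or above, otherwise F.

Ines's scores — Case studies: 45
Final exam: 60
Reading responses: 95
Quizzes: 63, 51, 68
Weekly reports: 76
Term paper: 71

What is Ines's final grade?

D+

Quizzes: drop 51 → average of remaining 2 = 131/2 = 65.5
Weighted total:
  Case studies 45 × 0.23 = 10.35
  Final exam 60 × 0.17 = 10.2
  Reading responses 95 × 0.29 = 27.55
  Quizzes 65.5 × 0.13 = 8.515
  Weekly reports 76 × 0.09 = 6.84
  Term paper 71 × 0.09 = 6.39
Sum = 69.845
69.845 is ≥ 67 and < 70 → D+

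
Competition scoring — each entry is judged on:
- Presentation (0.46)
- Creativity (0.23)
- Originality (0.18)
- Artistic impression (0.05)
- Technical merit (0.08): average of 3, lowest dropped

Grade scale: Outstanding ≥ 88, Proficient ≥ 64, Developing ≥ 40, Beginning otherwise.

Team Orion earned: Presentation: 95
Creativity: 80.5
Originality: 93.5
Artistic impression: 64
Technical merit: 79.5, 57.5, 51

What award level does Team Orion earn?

Proficient

Technical merit: drop 51 → average of remaining 2 = 137/2 = 68.5
Weighted total:
  Presentation 95 × 0.46 = 43.7
  Creativity 80.5 × 0.23 = 18.515
  Originality 93.5 × 0.18 = 16.83
  Artistic impression 64 × 0.05 = 3.2
  Technical merit 68.5 × 0.08 = 5.48
Sum = 87.725
87.725 is ≥ 64 and < 88 → Proficient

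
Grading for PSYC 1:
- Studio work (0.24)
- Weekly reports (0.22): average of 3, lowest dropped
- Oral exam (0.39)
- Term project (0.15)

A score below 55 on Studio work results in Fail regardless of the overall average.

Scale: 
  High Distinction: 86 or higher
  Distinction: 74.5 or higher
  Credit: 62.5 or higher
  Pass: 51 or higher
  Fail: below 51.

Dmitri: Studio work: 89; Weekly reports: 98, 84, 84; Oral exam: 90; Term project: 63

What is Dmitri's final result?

Weekly reports: drop 84 → average of remaining 2 = 182/2 = 91
Studio work score 89 ≥ 55: minimum met.
Weighted total:
  Studio work 89 × 0.24 = 21.36
  Weekly reports 91 × 0.22 = 20.02
  Oral exam 90 × 0.39 = 35.1
  Term project 63 × 0.15 = 9.45
Sum = 85.93
85.93 is ≥ 74.5 and < 86 → Distinction

Distinction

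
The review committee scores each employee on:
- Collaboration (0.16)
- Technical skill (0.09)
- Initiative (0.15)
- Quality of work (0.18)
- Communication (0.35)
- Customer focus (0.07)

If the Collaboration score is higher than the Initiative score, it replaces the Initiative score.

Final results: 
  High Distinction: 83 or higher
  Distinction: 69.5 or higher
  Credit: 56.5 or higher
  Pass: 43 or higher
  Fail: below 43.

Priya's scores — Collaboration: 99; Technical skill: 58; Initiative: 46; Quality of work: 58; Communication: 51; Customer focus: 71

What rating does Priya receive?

Collaboration (99) > Initiative (46), so Initiative counts as 99.
Weighted total:
  Collaboration 99 × 0.16 = 15.84
  Technical skill 58 × 0.09 = 5.22
  Initiative 99 × 0.15 = 14.85
  Quality of work 58 × 0.18 = 10.44
  Communication 51 × 0.35 = 17.85
  Customer focus 71 × 0.07 = 4.97
Sum = 69.17
69.17 is ≥ 56.5 and < 69.5 → Credit

Credit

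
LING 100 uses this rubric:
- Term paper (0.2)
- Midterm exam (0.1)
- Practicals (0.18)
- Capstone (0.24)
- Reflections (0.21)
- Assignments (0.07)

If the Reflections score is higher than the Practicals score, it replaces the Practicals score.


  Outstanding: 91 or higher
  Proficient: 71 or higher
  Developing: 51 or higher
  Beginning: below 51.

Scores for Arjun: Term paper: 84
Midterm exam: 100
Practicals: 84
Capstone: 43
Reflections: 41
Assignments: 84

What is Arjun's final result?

Developing

Reflections (41) ≤ Practicals (84), so Practicals stays at 84.
Weighted total:
  Term paper 84 × 0.2 = 16.8
  Midterm exam 100 × 0.1 = 10
  Practicals 84 × 0.18 = 15.12
  Capstone 43 × 0.24 = 10.32
  Reflections 41 × 0.21 = 8.61
  Assignments 84 × 0.07 = 5.88
Sum = 66.73
66.73 is ≥ 51 and < 71 → Developing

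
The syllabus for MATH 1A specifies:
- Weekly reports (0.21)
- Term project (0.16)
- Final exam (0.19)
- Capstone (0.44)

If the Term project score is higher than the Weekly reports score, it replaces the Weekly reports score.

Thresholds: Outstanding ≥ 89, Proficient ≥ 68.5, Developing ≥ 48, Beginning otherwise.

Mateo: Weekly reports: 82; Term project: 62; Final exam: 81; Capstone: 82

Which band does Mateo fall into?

Term project (62) ≤ Weekly reports (82), so Weekly reports stays at 82.
Weighted total:
  Weekly reports 82 × 0.21 = 17.22
  Term project 62 × 0.16 = 9.92
  Final exam 81 × 0.19 = 15.39
  Capstone 82 × 0.44 = 36.08
Sum = 78.61
78.61 is ≥ 68.5 and < 89 → Proficient

Proficient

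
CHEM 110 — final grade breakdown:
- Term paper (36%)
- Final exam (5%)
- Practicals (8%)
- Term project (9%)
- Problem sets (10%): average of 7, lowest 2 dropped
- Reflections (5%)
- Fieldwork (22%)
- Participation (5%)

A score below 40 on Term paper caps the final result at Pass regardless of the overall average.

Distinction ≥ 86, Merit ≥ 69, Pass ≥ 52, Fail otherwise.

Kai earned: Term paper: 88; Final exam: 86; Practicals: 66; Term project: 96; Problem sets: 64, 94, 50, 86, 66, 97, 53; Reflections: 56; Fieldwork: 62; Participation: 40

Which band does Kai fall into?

Problem sets: drop 50, 53 → average of remaining 5 = 407/5 = 81.4
Term paper score 88 ≥ 40: minimum met.
Weighted total:
  Term paper 88 × 0.36 = 31.68
  Final exam 86 × 0.05 = 4.3
  Practicals 66 × 0.08 = 5.28
  Term project 96 × 0.09 = 8.64
  Problem sets 81.4 × 0.1 = 8.14
  Reflections 56 × 0.05 = 2.8
  Fieldwork 62 × 0.22 = 13.64
  Participation 40 × 0.05 = 2
Sum = 76.48
76.48 is ≥ 69 and < 86 → Merit

Merit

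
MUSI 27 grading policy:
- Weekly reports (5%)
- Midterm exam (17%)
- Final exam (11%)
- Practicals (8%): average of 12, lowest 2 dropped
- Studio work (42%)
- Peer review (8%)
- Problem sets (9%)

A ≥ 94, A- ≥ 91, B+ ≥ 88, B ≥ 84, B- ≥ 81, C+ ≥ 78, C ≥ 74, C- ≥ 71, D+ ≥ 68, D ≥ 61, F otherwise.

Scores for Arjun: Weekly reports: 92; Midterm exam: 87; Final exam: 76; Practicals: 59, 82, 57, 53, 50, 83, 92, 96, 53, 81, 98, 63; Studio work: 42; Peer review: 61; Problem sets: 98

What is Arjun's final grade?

D

Practicals: drop 50, 53 → average of remaining 10 = 764/10 = 76.4
Weighted total:
  Weekly reports 92 × 0.05 = 4.6
  Midterm exam 87 × 0.17 = 14.79
  Final exam 76 × 0.11 = 8.36
  Practicals 76.4 × 0.08 = 6.112
  Studio work 42 × 0.42 = 17.64
  Peer review 61 × 0.08 = 4.88
  Problem sets 98 × 0.09 = 8.82
Sum = 65.202
65.202 is ≥ 61 and < 68 → D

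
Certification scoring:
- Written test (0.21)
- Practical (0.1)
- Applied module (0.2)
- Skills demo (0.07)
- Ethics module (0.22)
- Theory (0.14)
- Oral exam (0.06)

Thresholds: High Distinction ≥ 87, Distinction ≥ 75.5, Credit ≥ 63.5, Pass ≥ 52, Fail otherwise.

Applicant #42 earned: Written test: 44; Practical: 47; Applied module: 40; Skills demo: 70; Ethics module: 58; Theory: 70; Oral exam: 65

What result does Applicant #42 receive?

Pass

Weighted total:
  Written test 44 × 0.21 = 9.24
  Practical 47 × 0.1 = 4.7
  Applied module 40 × 0.2 = 8
  Skills demo 70 × 0.07 = 4.9
  Ethics module 58 × 0.22 = 12.76
  Theory 70 × 0.14 = 9.8
  Oral exam 65 × 0.06 = 3.9
Sum = 53.3
53.3 is ≥ 52 and < 63.5 → Pass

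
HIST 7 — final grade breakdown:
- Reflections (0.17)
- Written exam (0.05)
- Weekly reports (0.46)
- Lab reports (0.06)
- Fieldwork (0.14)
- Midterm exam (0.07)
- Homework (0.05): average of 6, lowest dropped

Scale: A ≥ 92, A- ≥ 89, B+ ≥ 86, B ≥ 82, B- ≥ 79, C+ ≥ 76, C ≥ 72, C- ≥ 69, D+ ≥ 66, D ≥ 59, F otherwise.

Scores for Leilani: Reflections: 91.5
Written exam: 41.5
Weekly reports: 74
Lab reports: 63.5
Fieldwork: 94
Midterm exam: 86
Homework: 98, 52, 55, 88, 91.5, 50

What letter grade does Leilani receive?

C+

Homework: drop 50 → average of remaining 5 = 384.5/5 = 76.9
Weighted total:
  Reflections 91.5 × 0.17 = 15.555
  Written exam 41.5 × 0.05 = 2.075
  Weekly reports 74 × 0.46 = 34.04
  Lab reports 63.5 × 0.06 = 3.81
  Fieldwork 94 × 0.14 = 13.16
  Midterm exam 86 × 0.07 = 6.02
  Homework 76.9 × 0.05 = 3.845
Sum = 78.505
78.505 is ≥ 76 and < 79 → C+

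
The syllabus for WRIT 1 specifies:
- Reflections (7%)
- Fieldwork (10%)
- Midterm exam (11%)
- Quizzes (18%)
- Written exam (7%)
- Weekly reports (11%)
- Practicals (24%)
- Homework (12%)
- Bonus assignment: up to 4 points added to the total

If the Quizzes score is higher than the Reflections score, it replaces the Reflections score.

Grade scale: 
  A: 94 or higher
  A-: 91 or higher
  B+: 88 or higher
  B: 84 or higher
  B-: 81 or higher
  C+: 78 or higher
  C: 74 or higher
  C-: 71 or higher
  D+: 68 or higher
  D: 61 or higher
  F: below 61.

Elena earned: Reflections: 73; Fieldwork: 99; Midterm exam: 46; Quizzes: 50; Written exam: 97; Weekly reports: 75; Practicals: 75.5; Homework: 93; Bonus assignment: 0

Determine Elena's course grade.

C-

Quizzes (50) ≤ Reflections (73), so Reflections stays at 73.
Weighted total:
  Reflections 73 × 0.07 = 5.11
  Fieldwork 99 × 0.1 = 9.9
  Midterm exam 46 × 0.11 = 5.06
  Quizzes 50 × 0.18 = 9
  Written exam 97 × 0.07 = 6.79
  Weekly reports 75 × 0.11 = 8.25
  Practicals 75.5 × 0.24 = 18.12
  Homework 93 × 0.12 = 11.16
Sum = 73.39
Bonus assignment: 73.39 + 0 = 73.39
73.39 is ≥ 71 and < 74 → C-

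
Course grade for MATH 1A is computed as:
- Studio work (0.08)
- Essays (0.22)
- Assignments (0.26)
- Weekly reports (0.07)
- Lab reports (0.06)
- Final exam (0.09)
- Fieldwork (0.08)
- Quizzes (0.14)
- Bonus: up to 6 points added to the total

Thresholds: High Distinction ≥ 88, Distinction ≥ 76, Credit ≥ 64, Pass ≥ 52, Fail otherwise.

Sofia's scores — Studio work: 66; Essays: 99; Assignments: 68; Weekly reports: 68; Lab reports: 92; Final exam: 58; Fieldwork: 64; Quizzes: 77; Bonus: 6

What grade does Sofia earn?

Distinction

Weighted total:
  Studio work 66 × 0.08 = 5.28
  Essays 99 × 0.22 = 21.78
  Assignments 68 × 0.26 = 17.68
  Weekly reports 68 × 0.07 = 4.76
  Lab reports 92 × 0.06 = 5.52
  Final exam 58 × 0.09 = 5.22
  Fieldwork 64 × 0.08 = 5.12
  Quizzes 77 × 0.14 = 10.78
Sum = 76.14
Bonus: 76.14 + 6 = 82.14
82.14 is ≥ 76 and < 88 → Distinction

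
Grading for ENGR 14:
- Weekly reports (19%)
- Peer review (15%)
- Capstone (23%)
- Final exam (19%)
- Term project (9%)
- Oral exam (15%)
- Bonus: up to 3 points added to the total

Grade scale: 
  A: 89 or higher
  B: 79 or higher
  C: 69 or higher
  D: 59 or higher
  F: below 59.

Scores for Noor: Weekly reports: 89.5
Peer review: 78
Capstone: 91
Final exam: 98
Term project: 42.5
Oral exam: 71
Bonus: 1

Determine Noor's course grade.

B

Weighted total:
  Weekly reports 89.5 × 0.19 = 17.005
  Peer review 78 × 0.15 = 11.7
  Capstone 91 × 0.23 = 20.93
  Final exam 98 × 0.19 = 18.62
  Term project 42.5 × 0.09 = 3.825
  Oral exam 71 × 0.15 = 10.65
Sum = 82.73
Bonus: 82.73 + 1 = 83.73
83.73 is ≥ 79 and < 89 → B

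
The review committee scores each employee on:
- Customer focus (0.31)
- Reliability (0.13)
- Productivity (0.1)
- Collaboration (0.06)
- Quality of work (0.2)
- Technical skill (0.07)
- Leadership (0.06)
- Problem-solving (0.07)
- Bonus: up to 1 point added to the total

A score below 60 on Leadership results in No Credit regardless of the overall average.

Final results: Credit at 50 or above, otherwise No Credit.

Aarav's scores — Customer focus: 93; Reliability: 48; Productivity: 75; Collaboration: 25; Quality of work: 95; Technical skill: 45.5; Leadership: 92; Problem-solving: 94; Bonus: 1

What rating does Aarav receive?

Leadership score 92 ≥ 60: minimum met.
Weighted total:
  Customer focus 93 × 0.31 = 28.83
  Reliability 48 × 0.13 = 6.24
  Productivity 75 × 0.1 = 7.5
  Collaboration 25 × 0.06 = 1.5
  Quality of work 95 × 0.2 = 19
  Technical skill 45.5 × 0.07 = 3.185
  Leadership 92 × 0.06 = 5.52
  Problem-solving 94 × 0.07 = 6.58
Sum = 78.355
Bonus: 78.355 + 1 = 79.355
79.355 ≥ 50 → Credit

Credit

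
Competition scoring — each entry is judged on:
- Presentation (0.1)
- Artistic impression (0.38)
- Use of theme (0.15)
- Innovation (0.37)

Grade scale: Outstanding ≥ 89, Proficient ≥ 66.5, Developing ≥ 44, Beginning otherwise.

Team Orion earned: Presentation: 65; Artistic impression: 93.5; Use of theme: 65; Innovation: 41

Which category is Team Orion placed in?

Proficient

Weighted total:
  Presentation 65 × 0.1 = 6.5
  Artistic impression 93.5 × 0.38 = 35.53
  Use of theme 65 × 0.15 = 9.75
  Innovation 41 × 0.37 = 15.17
Sum = 66.95
66.95 is ≥ 66.5 and < 89 → Proficient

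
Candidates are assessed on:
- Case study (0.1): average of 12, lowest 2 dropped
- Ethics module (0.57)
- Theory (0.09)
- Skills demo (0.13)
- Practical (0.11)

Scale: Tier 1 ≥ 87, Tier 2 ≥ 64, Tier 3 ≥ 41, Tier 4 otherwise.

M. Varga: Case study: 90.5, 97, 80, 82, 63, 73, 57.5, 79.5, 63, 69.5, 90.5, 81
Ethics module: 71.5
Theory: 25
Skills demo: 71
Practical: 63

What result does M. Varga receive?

Case study: drop 57.5, 63 → average of remaining 10 = 806/10 = 80.6
Weighted total:
  Case study 80.6 × 0.1 = 8.06
  Ethics module 71.5 × 0.57 = 40.755
  Theory 25 × 0.09 = 2.25
  Skills demo 71 × 0.13 = 9.23
  Practical 63 × 0.11 = 6.93
Sum = 67.225
67.225 is ≥ 64 and < 87 → Tier 2

Tier 2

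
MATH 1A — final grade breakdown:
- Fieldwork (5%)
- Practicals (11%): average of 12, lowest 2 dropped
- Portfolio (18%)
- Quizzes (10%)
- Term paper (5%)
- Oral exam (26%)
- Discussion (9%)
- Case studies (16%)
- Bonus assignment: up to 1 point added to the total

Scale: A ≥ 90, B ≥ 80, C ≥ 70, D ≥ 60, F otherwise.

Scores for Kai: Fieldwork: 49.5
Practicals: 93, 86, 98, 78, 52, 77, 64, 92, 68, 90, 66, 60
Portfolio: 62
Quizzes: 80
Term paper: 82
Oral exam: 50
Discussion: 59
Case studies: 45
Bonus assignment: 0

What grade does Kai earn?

D

Practicals: drop 52, 60 → average of remaining 10 = 812/10 = 81.2
Weighted total:
  Fieldwork 49.5 × 0.05 = 2.475
  Practicals 81.2 × 0.11 = 8.932
  Portfolio 62 × 0.18 = 11.16
  Quizzes 80 × 0.1 = 8
  Term paper 82 × 0.05 = 4.1
  Oral exam 50 × 0.26 = 13
  Discussion 59 × 0.09 = 5.31
  Case studies 45 × 0.16 = 7.2
Sum = 60.177
Bonus assignment: 60.177 + 0 = 60.177
60.177 is ≥ 60 and < 70 → D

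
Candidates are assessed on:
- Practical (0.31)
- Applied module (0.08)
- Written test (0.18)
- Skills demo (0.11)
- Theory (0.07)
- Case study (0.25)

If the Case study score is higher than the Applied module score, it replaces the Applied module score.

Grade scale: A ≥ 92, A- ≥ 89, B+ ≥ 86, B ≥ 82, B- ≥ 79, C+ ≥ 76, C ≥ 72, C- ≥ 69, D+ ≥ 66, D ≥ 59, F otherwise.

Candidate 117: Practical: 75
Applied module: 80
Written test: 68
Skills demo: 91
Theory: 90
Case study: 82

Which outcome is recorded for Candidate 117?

Case study (82) > Applied module (80), so Applied module counts as 82.
Weighted total:
  Practical 75 × 0.31 = 23.25
  Applied module 82 × 0.08 = 6.56
  Written test 68 × 0.18 = 12.24
  Skills demo 91 × 0.11 = 10.01
  Theory 90 × 0.07 = 6.3
  Case study 82 × 0.25 = 20.5
Sum = 78.86
78.86 is ≥ 76 and < 79 → C+

C+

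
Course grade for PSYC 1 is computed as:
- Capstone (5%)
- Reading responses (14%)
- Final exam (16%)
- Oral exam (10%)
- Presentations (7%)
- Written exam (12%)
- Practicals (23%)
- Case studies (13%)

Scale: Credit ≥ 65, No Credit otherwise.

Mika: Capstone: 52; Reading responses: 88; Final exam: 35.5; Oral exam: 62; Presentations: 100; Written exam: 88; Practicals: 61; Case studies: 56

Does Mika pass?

Credit

Weighted total:
  Capstone 52 × 0.05 = 2.6
  Reading responses 88 × 0.14 = 12.32
  Final exam 35.5 × 0.16 = 5.68
  Oral exam 62 × 0.1 = 6.2
  Presentations 100 × 0.07 = 7
  Written exam 88 × 0.12 = 10.56
  Practicals 61 × 0.23 = 14.03
  Case studies 56 × 0.13 = 7.28
Sum = 65.67
65.67 ≥ 65 → Credit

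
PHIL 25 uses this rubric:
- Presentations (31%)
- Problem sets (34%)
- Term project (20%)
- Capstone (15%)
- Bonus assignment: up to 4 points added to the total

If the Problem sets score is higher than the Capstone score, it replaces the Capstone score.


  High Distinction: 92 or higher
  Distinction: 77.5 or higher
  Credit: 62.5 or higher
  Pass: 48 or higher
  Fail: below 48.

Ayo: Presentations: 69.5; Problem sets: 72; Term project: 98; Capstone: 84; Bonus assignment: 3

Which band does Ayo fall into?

Distinction

Problem sets (72) ≤ Capstone (84), so Capstone stays at 84.
Weighted total:
  Presentations 69.5 × 0.31 = 21.545
  Problem sets 72 × 0.34 = 24.48
  Term project 98 × 0.2 = 19.6
  Capstone 84 × 0.15 = 12.6
Sum = 78.225
Bonus assignment: 78.225 + 3 = 81.225
81.225 is ≥ 77.5 and < 92 → Distinction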